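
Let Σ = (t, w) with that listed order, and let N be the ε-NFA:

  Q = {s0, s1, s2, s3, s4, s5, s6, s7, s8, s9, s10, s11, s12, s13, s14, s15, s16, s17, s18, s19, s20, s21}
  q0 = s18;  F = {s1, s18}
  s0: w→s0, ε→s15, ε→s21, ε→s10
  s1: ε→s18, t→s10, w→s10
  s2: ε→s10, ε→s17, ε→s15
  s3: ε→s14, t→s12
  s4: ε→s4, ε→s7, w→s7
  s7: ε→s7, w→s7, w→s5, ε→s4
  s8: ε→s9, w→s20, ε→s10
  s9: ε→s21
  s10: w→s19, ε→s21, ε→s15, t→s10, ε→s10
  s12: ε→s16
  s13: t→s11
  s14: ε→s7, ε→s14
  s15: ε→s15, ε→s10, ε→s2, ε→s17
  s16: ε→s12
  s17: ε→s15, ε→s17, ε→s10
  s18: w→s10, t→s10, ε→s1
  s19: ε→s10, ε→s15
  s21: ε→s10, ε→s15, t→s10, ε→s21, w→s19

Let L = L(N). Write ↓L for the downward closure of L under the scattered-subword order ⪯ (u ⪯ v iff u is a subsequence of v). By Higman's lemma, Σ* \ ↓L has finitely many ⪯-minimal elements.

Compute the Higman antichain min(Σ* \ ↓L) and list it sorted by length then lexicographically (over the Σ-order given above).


Antichain: [t, w].

|Q|=22, |F|=2, |δ|=50 (35 ε).
min D↑ (2 st, q0=0, F={1}): 0:t→1,w→1 1:t→1,w→1 (ε-aug+det+¬).
't': run [8, 6] end={s10,s15,s17,s19,s2,s21} rej; 1/1 deletions ∈↓L.
'w': |S_i|=[8, 6] end={s10,s15,s17,s19,s2,s21} — reject; 1/1 deletions ∈↓L.
2 obstructions.


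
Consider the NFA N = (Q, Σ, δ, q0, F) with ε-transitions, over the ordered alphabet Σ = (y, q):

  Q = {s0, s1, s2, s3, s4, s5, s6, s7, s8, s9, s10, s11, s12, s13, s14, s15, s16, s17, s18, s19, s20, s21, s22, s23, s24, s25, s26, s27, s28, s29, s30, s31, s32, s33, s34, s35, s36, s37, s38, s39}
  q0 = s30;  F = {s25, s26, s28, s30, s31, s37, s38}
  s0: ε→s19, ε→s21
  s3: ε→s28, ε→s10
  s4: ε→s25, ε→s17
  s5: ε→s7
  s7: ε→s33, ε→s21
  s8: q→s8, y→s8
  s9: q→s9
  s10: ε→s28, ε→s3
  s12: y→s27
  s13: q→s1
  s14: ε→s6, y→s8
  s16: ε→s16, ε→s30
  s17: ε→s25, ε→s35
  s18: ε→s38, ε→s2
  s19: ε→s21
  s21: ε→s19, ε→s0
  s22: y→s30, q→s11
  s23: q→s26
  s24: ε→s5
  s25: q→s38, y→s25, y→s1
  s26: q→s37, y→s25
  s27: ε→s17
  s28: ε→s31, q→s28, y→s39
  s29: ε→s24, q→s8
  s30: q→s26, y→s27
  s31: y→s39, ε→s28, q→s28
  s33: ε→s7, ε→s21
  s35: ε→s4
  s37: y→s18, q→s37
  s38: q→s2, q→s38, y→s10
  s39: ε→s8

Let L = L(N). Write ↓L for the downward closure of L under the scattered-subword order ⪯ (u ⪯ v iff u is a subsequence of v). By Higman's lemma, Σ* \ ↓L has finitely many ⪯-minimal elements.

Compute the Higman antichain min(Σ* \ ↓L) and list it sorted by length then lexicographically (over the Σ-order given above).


Antichain: [yqyy, qqyyy].

|Q|=40, |F|=7, |δ|=56 (30 ε).
min D↑ (7 st, q0=0, F={6}): 0:y→1,q→2 1:y→1,q→3 2:y→1,q→4 3:y→5,q→3 4:y→3,q→4 5:y→6,q→5 6:y→6,q→6 [Hopcroft].
'yqyy': run [18, 15, 8, 6, 2] end={s39,s8} rej; 4/4 single-dels accept.
'qqyyy': run [18, 13, 10, 9, 6, 2] end={s39,s8} rej; 5/5 del acc.
2 minimals (antichain).


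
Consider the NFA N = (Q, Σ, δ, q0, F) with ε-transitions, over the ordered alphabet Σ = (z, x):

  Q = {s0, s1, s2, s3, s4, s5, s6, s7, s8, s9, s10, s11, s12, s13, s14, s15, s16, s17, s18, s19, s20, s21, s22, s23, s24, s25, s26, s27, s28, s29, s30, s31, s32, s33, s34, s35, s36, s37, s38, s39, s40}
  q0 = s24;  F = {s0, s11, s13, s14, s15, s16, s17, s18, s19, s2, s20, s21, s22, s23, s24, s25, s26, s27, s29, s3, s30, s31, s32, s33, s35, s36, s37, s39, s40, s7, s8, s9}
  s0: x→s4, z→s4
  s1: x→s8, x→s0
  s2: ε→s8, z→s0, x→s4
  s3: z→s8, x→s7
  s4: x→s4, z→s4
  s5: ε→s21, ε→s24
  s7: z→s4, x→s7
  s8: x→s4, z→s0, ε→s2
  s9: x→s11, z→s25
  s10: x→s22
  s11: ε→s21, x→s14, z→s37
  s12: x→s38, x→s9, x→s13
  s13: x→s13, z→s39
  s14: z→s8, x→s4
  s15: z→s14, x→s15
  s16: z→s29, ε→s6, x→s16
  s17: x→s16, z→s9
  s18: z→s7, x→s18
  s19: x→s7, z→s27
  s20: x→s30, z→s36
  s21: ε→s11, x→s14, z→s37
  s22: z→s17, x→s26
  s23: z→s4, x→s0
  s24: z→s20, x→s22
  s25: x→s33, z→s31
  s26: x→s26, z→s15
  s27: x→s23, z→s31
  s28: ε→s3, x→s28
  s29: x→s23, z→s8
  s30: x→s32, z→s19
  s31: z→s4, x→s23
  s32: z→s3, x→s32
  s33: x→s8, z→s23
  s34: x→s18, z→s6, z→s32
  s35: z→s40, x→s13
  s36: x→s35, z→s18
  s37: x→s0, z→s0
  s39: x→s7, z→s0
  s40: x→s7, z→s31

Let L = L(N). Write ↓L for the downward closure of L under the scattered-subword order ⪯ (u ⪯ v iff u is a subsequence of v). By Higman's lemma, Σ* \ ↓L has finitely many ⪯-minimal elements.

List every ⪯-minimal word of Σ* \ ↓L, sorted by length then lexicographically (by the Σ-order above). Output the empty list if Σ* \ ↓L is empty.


A = [zzzzz, zxzxz, xxzzx, xzzxxx].

|Q|=41, |F|=32, |δ|=84 (8 ε).
min D↑ (31 st, q0=0, F={23}): 0:z→1,x→2 1:z→3,x→4 2:z→5,x→6 3:z→7,x→8 4:z→9,x→10 5:z→11,x→12 6:z→13,x→6 7:z→14,x→7 8:z→15,x→16 9:z→17,x→14 10:z→18,x→10 11:z→19,x→20 12:z→21,x→12 13:z→22,x→13 14:z→23,x→14 15:z→24,x→14 16:z→25,x→16 17:z→24,x→26 18:z→27,x→14 19:z→24,x→28 20:z→29,x→22 21:z→27,x→26 22:z→27,x→23 23:z→23,x→23 24:z→23,x→26 25:z→30,x→14 26:z→23,x→30 27:z→30,x→23 28:z→26,x→27 29:z→30,x→30 30:z→23,x→23 (ε-aug+det+¬).
'zzzzz': |S_i|=[34, 31, 24, 14, 5, 1] end={s4} ∉↓L; 5/5 single-dels accept.
'zxzxz': N↓-sim [34, 31, 26, 15, 4, 1] end={s4} rej; 5/5 deletions ∈↓L.
'xxzzx': run [34, 31, 21, 12, 5, 1] end={s4} — reject; 5/5 del acc.
'xzzxxx': |S_i|=[34, 31, 24, 15, 10, 5, 1] end={s4} rej; 6/6 deletions ∈↓L.
4 words, ⪯-incomp.


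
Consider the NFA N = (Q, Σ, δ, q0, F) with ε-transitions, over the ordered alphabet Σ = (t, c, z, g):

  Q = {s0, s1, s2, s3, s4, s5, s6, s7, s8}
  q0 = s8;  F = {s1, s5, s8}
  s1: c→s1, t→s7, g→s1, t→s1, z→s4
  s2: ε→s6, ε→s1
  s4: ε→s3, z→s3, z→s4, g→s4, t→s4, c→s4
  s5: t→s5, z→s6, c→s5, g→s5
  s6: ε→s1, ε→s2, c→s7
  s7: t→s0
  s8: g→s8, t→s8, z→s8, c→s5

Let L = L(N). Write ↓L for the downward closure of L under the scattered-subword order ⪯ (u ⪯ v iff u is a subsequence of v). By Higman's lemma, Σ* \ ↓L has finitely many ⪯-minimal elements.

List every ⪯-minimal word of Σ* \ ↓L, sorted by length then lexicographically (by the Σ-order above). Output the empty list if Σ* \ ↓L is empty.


Antichain: [czz].

|Q|=9, |F|=3, |δ|=25 (5 ε).
min D↑ (4 st, q0=0, F={3}): 0:t→0,c→1,z→0,g→0 1:t→1,c→1,z→2,g→1 2:t→2,c→2,z→3,g→2 3:t→3,c→3,z→3,g→3.
'czz': run [9, 8, 7, 2] end={s3,s4} ∉↓L; 3/3 single-dels accept.
1 minimals (antichain).


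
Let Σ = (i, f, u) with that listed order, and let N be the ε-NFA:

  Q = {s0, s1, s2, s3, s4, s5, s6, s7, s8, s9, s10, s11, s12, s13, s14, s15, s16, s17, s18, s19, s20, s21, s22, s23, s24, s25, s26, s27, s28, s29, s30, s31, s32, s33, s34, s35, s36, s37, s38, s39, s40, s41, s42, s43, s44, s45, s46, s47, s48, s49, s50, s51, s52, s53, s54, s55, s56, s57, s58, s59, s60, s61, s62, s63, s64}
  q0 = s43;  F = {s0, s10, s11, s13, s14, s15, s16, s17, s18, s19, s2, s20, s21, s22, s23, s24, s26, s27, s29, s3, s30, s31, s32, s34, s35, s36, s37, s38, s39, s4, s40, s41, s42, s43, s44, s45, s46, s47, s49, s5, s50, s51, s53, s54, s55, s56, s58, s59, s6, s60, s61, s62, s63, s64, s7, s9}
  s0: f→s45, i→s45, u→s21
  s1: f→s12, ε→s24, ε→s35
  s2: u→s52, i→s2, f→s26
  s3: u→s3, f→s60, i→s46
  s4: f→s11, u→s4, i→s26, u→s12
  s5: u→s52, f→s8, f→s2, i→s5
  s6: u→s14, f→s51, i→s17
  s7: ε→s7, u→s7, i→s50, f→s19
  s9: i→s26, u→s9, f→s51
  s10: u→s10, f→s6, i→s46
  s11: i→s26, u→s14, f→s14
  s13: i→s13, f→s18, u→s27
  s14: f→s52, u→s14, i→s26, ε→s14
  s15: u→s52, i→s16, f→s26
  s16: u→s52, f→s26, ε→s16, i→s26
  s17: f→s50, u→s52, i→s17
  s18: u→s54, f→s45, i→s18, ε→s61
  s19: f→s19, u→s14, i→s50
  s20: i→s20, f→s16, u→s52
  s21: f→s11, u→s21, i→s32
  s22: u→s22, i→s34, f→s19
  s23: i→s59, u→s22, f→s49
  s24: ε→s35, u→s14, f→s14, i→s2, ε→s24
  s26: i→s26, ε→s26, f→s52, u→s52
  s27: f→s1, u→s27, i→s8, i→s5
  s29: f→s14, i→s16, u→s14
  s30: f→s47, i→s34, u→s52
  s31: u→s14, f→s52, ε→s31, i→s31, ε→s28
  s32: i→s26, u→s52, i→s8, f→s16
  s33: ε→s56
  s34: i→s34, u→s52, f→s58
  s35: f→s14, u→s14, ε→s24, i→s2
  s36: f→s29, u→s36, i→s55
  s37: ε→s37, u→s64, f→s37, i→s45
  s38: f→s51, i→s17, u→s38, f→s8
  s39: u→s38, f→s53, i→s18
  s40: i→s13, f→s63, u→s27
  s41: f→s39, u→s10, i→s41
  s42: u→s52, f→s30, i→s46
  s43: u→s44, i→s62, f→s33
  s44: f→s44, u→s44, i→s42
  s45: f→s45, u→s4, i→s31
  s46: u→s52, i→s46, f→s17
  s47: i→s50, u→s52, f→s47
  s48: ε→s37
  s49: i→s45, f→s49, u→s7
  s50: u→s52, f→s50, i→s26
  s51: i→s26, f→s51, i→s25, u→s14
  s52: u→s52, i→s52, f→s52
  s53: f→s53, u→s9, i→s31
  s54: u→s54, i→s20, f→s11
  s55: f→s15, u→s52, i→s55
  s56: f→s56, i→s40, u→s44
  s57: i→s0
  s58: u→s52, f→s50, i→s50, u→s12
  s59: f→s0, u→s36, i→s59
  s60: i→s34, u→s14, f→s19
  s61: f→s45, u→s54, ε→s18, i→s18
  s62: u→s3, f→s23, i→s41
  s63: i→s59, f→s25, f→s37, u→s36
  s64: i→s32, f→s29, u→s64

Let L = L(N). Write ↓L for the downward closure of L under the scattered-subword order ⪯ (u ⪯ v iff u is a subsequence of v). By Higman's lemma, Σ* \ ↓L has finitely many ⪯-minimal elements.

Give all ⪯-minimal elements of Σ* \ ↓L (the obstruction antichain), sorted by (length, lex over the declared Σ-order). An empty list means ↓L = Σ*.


|Q|=65, |F|=56, |δ|=197 (16 ε).
min D↑ (55 st, q0=0, F={20}): 0:i→1,f→2,u→3 1:i→4,f→5,u→6 2:i→7,f→2,u→3 3:i→8,f→3,u→3 4:i→4,f→9,u→10 5:i→11,f→12,u→13 6:i→14,f→15,u→6 7:i→16,f→17,u→18 8:i→14,f→19,u→20 9:i→21,f→22,u→23 10:i→14,f→24,u→10 11:i→11,f→25,u→26 12:i→27,f→12,u→28 13:i→29,f→30,u→13 14:i→14,f→31,u→20 15:i→29,f→30,u→32 16:i→16,f→21,u→18 17:i→11,f→33,u→26 18:i→34,f→35,u→18 19:i→29,f→36,u→20 20:i→20,f→20,u→20 21:i→21,f→27,u→37 22:i→38,f→22,u→39 23:i→31,f→40,u→23 24:i→31,f→40,u→32 25:i→27,f→27,u→41 26:i→42,f→43,u→26 27:i→38,f→27,u→44 28:i→45,f→30,u→28 29:i→29,f→46,u→20 30:i→45,f→30,u→32 31:i→31,f→45,u→20 32:i→47,f→20,u→32 33:i→27,f→33,u→48 34:i→34,f→49,u→20 35:i→49,f→32,u→32 36:i→45,f→36,u→20 37:i→50,f→51,u→37 38:i→38,f→20,u→32 39:i→47,f→40,u→39 40:i→47,f→40,u→32 41:i→52,f→51,u→41 42:i→42,f→53,u→20 43:i→54,f→32,u→32 44:i→47,f→51,u→44 45:i→47,f→45,u→20 46:i→45,f→45,u→20 47:i→47,f→20,u→20 48:i→52,f→43,u→48 49:i→49,f→47,u→20 50:i→50,f→54,u→20 51:i→47,f→32,u→32 52:i→47,f→54,u→20 53:i→54,f→47,u→20 54:i→47,f→47,u→20 (ε-aug+det+¬).
'uiu': run [63, 43, 20, 2] end={s12,s52} rej; 3/3 del acc.
'iufuf': run [63, 59, 39, 22, 4, 1] end={s52} ∉↓L; 5/5 deletions ∈↓L.
'iiffif': |S_i|=[63, 59, 44, 34, 16, 6, 1] end={s52} rej; 6/6 del acc.
'iffiif': run [63, 59, 49, 28, 14, 6, 1] end={s52} rej; 6/6 deletions ∈↓L.
'fiufff': run [63, 58, 43, 23, 13, 4, 1] end={s52} ∉↓L; 6/6 deletions ∈↓L.
5 minimals (antichain).

A = [uiu, iufuf, iiffif, iffiif, fiufff].


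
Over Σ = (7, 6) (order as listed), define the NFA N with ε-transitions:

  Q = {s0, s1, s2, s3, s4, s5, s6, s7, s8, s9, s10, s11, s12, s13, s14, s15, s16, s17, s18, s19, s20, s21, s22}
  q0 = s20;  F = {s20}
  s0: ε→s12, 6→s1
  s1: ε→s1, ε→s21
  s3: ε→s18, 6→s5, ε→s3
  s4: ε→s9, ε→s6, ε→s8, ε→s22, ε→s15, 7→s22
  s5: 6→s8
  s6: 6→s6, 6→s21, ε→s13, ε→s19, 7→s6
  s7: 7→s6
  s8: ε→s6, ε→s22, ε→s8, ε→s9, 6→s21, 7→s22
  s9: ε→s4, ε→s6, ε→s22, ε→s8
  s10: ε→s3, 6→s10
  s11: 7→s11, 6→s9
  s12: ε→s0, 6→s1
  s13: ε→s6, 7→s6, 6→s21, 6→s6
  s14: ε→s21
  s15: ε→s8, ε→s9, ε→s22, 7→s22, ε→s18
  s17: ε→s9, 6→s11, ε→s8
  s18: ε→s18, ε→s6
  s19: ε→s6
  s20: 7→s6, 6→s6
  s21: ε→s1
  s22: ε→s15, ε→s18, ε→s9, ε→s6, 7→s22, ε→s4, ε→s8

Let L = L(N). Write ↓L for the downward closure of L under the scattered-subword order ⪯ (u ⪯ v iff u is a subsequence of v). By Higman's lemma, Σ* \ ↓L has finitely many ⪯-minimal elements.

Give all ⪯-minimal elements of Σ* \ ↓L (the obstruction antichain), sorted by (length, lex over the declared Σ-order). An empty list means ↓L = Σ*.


Antichain: [7, 6].

|Q|=23, |F|=1, |δ|=62 (40 ε).
min D↑ (2 st, q0=0, F={1}): 0:7→1,6→1 1:7→1,6→1 (ε-aug+det+¬).
'7': |S_i|=[6, 5] end={s1,s13,s19,s21,s6} ∉↓L; 1/1 deletions ∈↓L.
'6': N↓-sim [6, 5] end={s1,s13,s19,s21,s6} rej; 1/1 single-dels accept.
2 obstructions.


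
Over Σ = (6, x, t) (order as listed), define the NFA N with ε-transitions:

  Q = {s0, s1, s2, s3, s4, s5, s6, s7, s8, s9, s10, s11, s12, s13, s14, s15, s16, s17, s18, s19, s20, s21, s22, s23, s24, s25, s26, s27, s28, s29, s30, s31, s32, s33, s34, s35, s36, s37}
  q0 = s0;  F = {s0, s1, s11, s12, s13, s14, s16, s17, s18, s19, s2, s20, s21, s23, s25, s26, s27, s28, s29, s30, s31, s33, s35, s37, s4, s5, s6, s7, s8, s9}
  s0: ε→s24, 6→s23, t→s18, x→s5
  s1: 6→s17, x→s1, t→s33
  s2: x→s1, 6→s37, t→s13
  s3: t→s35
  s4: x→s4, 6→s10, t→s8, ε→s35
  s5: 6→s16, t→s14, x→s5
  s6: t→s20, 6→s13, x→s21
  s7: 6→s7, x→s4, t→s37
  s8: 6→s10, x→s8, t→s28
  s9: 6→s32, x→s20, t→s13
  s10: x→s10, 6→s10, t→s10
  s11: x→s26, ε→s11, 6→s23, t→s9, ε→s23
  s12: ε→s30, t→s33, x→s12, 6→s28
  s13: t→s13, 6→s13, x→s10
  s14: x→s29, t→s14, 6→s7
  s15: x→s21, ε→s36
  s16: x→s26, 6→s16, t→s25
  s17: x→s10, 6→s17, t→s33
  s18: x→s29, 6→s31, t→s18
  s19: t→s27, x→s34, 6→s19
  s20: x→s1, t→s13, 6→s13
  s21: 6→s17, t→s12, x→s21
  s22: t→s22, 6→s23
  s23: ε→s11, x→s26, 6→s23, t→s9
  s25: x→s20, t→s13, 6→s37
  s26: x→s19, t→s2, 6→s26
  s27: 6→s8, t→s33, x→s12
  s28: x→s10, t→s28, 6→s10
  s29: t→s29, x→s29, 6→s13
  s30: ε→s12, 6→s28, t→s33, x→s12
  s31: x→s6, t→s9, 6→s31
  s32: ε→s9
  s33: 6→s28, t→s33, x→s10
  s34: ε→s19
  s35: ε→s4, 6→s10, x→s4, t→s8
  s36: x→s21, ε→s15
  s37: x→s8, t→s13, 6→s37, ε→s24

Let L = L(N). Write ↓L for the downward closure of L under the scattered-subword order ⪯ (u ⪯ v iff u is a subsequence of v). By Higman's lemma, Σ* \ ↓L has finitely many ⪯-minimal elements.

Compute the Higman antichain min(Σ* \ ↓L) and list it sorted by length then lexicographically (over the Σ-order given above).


|Q|=38, |F|=30, |δ|=111 (13 ε).
min D↑ (28 st, q0=0, F={20}): 0:6→1,x→2,t→3 1:6→1,x→4,t→5 2:6→6,x→2,t→7 3:6→8,x→9,t→3 4:6→4,x→10,t→11 5:6→5,x→12,t→13 6:6→6,x→4,t→14 7:6→15,x→9,t→7 8:6→8,x→16,t→5 9:6→13,x→9,t→9 10:6→10,x→10,t→17 11:6→18,x→19,t→13 12:6→13,x→19,t→13 13:6→13,x→20,t→13 14:6→18,x→12,t→13 15:6→15,x→21,t→18 16:6→13,x→22,t→12 17:6→23,x→24,t→25 18:6→18,x→23,t→13 19:6→26,x→19,t→25 20:6→20,x→20,t→20 21:6→20,x→21,t→23 22:6→26,x→22,t→24 23:6→20,x→23,t→27 24:6→27,x→24,t→25 25:6→27,x→20,t→25 26:6→26,x→20,t→25 27:6→20,x→20,t→27 [Hopcroft].
'6ttx': |S_i|=[34, 29, 17, 4, 1] end={s10} rej; 4/4 deletions ∈↓L.
'tx6x': |S_i|=[34, 26, 15, 5, 1] end={s10} rej; 4/4 del acc.
'xt6x6': N↓-sim [34, 27, 20, 11, 5, 1] end={s10} rej; 5/5 deletions ∈↓L.
'6xxt66': run [34, 29, 21, 14, 7, 3, 1] end={s10} ∉↓L; 6/6 deletions ∈↓L.
4 minimals (antichain).

A = [6ttx, tx6x, xt6x6, 6xxt66].


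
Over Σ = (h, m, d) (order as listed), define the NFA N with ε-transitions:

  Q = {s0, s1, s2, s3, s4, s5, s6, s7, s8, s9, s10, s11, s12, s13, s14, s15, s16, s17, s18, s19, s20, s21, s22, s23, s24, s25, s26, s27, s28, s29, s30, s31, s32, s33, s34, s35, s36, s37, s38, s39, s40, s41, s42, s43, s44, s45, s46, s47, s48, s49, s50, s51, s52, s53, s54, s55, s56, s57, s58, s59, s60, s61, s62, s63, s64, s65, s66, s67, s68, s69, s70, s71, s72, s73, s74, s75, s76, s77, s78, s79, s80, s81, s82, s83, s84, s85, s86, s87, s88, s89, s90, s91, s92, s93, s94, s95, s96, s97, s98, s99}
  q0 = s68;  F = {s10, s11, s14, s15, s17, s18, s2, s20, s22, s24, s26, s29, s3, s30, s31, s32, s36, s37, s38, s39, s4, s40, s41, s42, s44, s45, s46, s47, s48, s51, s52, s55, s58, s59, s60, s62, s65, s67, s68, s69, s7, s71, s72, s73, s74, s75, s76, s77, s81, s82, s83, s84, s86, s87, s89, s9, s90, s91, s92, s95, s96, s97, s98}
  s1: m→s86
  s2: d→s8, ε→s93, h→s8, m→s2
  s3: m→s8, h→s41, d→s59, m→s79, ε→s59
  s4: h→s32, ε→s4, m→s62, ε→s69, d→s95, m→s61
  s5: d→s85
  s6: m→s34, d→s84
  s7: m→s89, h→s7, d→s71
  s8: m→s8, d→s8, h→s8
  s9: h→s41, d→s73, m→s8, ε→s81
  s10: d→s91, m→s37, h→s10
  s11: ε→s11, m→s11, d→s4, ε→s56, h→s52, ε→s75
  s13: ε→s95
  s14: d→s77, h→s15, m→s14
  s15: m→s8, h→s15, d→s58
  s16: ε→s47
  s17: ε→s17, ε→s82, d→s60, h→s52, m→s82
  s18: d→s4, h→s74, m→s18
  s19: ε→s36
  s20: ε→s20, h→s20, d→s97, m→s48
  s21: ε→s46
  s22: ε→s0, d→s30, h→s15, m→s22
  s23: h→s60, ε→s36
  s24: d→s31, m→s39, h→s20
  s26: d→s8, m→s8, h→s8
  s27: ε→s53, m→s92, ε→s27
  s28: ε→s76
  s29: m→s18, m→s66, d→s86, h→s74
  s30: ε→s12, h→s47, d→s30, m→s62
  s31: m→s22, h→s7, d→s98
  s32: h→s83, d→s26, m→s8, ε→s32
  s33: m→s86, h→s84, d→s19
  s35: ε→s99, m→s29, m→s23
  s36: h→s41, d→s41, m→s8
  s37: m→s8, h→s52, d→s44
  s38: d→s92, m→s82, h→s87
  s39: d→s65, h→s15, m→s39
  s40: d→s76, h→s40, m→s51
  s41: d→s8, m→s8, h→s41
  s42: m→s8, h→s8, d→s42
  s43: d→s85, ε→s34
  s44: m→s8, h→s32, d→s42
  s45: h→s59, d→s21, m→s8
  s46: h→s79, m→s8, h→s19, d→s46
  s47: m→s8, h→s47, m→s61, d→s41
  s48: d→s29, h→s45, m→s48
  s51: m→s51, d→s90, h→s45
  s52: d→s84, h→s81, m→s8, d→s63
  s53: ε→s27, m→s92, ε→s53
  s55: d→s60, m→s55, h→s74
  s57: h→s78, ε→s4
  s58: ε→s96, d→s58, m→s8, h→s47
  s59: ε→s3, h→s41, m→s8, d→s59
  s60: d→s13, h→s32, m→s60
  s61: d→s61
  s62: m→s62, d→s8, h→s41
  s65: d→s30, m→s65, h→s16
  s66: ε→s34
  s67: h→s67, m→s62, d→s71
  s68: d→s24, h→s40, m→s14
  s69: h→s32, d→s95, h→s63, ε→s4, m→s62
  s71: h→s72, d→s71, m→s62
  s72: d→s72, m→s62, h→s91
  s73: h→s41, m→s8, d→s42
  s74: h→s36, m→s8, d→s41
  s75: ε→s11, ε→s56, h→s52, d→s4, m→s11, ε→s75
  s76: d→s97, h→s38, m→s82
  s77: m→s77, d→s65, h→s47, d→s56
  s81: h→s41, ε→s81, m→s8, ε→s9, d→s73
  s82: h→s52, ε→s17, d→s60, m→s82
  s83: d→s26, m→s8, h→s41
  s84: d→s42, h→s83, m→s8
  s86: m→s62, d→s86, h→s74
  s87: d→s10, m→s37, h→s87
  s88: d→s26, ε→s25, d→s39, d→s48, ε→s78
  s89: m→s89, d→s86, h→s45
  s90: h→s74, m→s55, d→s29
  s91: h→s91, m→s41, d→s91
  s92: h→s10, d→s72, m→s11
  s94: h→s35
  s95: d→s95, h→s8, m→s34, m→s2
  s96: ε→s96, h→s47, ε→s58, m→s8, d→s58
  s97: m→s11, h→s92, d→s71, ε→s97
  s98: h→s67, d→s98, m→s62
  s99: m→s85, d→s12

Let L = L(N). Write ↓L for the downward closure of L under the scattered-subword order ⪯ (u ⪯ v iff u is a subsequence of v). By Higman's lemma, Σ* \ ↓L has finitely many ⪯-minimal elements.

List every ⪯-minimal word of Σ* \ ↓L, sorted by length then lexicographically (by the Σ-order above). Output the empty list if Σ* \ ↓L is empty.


A = [mhm, mdhdd, dddmd, hmhhhd, hdhhmm, hdmddh].

|Q|=100, |F|=63, |δ|=264 (42 ε).
min D↑ (58 st, q0=0, F={16}): 0:h→1,m→2,d→3 1:h→1,m→4,d→5 2:h→6,m→2,d→7 3:h→8,m→9,d→10 4:h→11,m→4,d→12 5:h→13,m→14,d→15 6:h→6,m→16,d→17 7:h→18,m→7,d→19 8:h→8,m→20,d→15 9:h→6,m→9,d→19 10:h→21,m→22,d→23 11:h→24,m→16,d→25 12:h→26,m→27,d→28 13:h→29,m→14,d→30 14:h→31,m→14,d→32 15:h→30,m→33,d→34 16:h→16,m→16,d→16 17:h→18,m→16,d→17 18:h→18,m→16,d→35 19:h→18,m→19,d→36 20:h→11,m→20,d→28 21:h→21,m→37,d→34 22:h→6,m→22,d→36 23:h→38,m→39,d→23 24:h→35,m→16,d→24 25:h→40,m→16,d→25 26:h→40,m→16,d→35 27:h→26,m→27,d→32 28:h→26,m→41,d→42 29:h→29,m→43,d→44 30:h→44,m→33,d→45 31:h→46,m→16,d→47 32:h→48,m→32,d→49 33:h→31,m→33,d→50 34:h→45,m→39,d→34 35:h→35,m→16,d→16 36:h→18,m→39,d→36 37:h→11,m→37,d→42 38:h→38,m→39,d→34 39:h→35,m→39,d→16 40:h→35,m→16,d→35 41:h→26,m→41,d→50 42:h→26,m→39,d→42 43:h→31,m→16,d→51 44:h→44,m→43,d→52 45:h→52,m→39,d→45 46:h→35,m→16,d→53 47:h→54,m→16,d→55 48:h→54,m→16,d→56 49:h→16,m→57,d→49 50:h→48,m→39,d→49 51:h→48,m→16,d→55 52:h→52,m→35,d→52 53:h→35,m→16,d→55 54:h→35,m→16,d→56 55:h→16,m→16,d→55 56:h→16,m→16,d→16 57:h→16,m→57,d→16 (ε-aug+det+¬).
'mhm': N↓-sim [77, 60, 27, 3] end={s61,s79,s8} ∉↓L; 3/3 single-dels accept.
'mdhdd': run [77, 60, 43, 13, 4, 2] end={s61,s8} ∉↓L; 5/5 single-dels accept.
'dddmd': run [77, 73, 61, 38, 8, 2] end={s61,s8} — reject; 5/5 single-dels accept.
'hmhhhd': |S_i|=[77, 65, 47, 21, 13, 2, 1] end={s8} ∉↓L; 6/6 deletions ∈↓L.
'hdhhmm': N↓-sim [77, 65, 55, 40, 20, 15, 1] end={s8} ∉↓L; 6/6 deletions ∈↓L.
'hdmddh': |S_i|=[77, 65, 55, 35, 20, 9, 1] end={s8} rej; 6/6 deletions ∈↓L.
6 minimals (antichain).


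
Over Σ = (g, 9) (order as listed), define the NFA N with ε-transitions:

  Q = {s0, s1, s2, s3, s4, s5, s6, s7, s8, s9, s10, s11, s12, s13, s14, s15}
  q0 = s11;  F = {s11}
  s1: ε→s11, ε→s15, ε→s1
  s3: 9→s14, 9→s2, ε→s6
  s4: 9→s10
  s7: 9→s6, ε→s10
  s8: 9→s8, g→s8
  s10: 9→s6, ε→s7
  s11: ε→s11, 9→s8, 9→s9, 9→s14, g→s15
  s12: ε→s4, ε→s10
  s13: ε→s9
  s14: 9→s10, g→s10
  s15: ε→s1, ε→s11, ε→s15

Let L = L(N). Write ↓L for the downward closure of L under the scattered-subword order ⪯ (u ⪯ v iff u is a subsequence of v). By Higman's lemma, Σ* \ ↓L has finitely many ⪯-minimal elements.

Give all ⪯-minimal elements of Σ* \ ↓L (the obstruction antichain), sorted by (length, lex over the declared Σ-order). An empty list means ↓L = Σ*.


|Q|=16, |F|=1, |δ|=26 (13 ε).
min D↑ (2 st, q0=0, F={1}): 0:g→0,9→1 1:g→1,9→1 (ε-aug+det+¬).
'9': N↓-sim [9, 6] end={s10,s14,s6,s7,s8,s9} rej; 1/1 deletions ∈↓L.
1 words, ⪯-incomp.

min(Σ*\↓L) = [9].


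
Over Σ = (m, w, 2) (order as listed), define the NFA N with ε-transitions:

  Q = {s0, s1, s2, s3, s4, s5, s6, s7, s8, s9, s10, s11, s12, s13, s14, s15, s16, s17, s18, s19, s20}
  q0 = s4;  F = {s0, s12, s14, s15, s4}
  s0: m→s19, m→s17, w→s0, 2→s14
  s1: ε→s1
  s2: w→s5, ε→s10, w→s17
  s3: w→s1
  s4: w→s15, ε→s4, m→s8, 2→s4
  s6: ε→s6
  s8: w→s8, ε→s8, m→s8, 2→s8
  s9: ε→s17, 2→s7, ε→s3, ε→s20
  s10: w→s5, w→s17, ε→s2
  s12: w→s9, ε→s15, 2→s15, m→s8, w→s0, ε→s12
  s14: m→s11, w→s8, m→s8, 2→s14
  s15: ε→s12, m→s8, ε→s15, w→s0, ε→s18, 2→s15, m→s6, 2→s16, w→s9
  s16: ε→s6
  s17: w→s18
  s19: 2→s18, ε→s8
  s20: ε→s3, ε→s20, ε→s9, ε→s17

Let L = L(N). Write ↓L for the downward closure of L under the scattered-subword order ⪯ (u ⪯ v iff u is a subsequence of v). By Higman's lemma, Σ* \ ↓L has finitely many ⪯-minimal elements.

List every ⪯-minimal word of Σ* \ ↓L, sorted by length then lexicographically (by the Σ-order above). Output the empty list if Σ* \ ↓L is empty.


|Q|=21, |F|=5, |δ|=52 (20 ε).
min D↑ (5 st, q0=0, F={1}): 0:m→1,w→2,2→0 1:m→1,w→1,2→1 2:m→1,w→3,2→2 3:m→1,w→3,2→4 4:m→1,w→1,2→4 (ε-aug+det+¬).
'm': run [17, 6] end={s11,s17,s18,s19,s6,s8} — reject; 1/1 del acc.
'ww2w': |S_i|=[17, 16, 12, 5, 1] end={s8} — reject; 4/4 single-dels accept.
2 words, ⪯-incomp.

A = [m, ww2w].


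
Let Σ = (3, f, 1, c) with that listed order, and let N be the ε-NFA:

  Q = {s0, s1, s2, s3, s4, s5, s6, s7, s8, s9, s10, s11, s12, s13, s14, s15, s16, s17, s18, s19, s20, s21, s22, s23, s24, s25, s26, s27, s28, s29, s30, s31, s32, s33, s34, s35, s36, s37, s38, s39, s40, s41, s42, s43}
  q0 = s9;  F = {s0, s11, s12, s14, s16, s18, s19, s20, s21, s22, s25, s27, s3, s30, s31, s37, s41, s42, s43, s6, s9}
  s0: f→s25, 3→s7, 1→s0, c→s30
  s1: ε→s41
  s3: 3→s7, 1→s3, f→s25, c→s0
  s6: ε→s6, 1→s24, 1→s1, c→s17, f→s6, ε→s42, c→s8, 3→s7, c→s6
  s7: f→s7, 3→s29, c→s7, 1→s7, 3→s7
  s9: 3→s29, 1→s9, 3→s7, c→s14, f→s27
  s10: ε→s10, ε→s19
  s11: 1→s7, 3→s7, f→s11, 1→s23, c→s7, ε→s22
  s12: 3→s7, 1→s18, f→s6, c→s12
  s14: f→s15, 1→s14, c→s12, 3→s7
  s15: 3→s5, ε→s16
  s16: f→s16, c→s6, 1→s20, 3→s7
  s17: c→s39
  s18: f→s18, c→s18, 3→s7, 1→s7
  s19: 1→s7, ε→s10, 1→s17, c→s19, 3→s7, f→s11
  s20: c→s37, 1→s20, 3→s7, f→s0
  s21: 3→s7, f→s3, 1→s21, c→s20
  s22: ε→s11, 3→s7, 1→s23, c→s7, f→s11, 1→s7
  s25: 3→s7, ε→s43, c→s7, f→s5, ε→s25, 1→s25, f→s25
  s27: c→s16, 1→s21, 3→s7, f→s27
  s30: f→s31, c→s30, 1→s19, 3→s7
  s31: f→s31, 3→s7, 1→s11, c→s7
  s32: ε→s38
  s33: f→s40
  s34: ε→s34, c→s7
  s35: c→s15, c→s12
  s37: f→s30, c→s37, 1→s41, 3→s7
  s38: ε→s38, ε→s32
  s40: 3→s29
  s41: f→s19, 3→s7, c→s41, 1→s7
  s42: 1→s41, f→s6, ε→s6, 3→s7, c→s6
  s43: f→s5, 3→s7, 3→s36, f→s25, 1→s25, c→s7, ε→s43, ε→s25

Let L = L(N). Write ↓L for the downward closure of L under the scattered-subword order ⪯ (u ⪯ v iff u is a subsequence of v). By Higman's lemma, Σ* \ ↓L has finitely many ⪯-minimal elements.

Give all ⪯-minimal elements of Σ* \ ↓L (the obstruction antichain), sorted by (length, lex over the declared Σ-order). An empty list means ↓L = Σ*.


|Q|=44, |F|=21, |δ|=124 (18 ε).
min D↑ (19 st, q0=0, F={1}): 0:3→1,f→2,1→0,c→3 1:3→1,f→1,1→1,c→1 2:3→1,f→2,1→4,c→5 3:3→1,f→5,1→3,c→6 4:3→1,f→7,1→4,c→8 5:3→1,f→5,1→8,c→9 6:3→1,f→9,1→10,c→6 7:3→1,f→11,1→7,c→12 8:3→1,f→12,1→8,c→13 9:3→1,f→9,1→14,c→9 10:3→1,f→10,1→1,c→10 11:3→1,f→11,1→11,c→1 12:3→1,f→11,1→12,c→15 13:3→1,f→15,1→14,c→13 14:3→1,f→16,1→1,c→14 15:3→1,f→17,1→16,c→15 16:3→1,f→18,1→1,c→16 17:3→1,f→17,1→18,c→1 18:3→1,f→18,1→1,c→1 (ε-aug+det+¬).
'3': run [33, 4] end={s29,s36,s5,s7} rej; 1/1 single-dels accept.
'cc11': |S_i|=[33, 29, 20, 13, 5] end={s17,s23,s29,s39,s7} ∉↓L; 4/4 del acc.
'f1ffc': N↓-sim [33, 30, 23, 17, 10, 2] end={s29,s7} ∉↓L; 5/5 del acc.
3 words, ⪯-incomp.

min(Σ*\↓L) = [3, cc11, f1ffc].


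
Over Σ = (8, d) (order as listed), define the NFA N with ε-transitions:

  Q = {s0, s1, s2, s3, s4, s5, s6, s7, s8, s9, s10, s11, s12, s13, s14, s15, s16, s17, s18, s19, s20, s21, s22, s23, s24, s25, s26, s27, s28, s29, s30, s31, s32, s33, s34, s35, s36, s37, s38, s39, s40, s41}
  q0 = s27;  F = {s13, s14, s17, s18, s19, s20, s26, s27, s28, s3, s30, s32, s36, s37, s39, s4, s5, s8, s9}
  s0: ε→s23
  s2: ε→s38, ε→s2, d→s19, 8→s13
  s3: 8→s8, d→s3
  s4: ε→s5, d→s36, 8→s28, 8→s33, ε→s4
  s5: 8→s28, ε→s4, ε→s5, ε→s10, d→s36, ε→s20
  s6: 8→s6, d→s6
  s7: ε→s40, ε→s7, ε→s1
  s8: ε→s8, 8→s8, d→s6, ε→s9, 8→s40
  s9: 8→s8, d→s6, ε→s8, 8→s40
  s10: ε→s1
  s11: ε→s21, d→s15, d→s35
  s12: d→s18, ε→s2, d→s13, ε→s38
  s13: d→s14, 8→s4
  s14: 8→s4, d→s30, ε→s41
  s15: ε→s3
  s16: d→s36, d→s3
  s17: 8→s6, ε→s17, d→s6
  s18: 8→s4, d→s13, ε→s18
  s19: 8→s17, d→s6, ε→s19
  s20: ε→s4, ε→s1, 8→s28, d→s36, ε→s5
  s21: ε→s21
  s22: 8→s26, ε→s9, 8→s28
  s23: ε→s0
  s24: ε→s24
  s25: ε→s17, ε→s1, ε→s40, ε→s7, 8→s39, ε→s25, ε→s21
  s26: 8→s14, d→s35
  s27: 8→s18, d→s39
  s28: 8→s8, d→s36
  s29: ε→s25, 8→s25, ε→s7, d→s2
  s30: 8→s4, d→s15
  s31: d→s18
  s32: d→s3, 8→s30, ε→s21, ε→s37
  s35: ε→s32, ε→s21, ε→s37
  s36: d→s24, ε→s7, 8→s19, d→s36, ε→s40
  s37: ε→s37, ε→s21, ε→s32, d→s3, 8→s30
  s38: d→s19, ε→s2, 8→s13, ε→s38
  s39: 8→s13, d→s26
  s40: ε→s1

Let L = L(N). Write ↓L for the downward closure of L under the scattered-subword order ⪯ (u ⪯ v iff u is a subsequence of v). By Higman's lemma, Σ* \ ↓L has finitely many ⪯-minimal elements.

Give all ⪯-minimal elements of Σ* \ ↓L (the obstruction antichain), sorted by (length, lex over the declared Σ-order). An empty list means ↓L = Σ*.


A = [8888d, 88d8d, 88d888, dddd8d].

|Q|=42, |F|=19, |δ|=112 (52 ε).
min D↑ (16 st, q0=0, F={14}): 0:8→1,d→2 1:8→3,d→4 2:8→4,d→5 3:8→6,d→7 4:8→3,d→8 5:8→8,d→9 6:8→10,d→7 7:8→11,d→7 8:8→3,d→12 9:8→12,d→13 10:8→10,d→14 11:8→15,d→14 12:8→3,d→13 13:8→10,d→13 14:8→14,d→14 15:8→14,d→14 (ε-aug+det+¬).
'8888d': |S_i|=[30, 23, 16, 12, 7, 1] end={s6} — reject; 5/5 deletions ∈↓L.
'88d8d': run [30, 23, 16, 8, 3, 1] end={s6} ∉↓L; 5/5 del acc.
'88d888': N↓-sim [30, 23, 16, 8, 3, 2, 1] end={s6} — reject; 6/6 deletions ∈↓L.
'dddd8d': run [30, 28, 26, 23, 12, 7, 1] end={s6} ∉↓L; 6/6 del acc.
4 obstructions.


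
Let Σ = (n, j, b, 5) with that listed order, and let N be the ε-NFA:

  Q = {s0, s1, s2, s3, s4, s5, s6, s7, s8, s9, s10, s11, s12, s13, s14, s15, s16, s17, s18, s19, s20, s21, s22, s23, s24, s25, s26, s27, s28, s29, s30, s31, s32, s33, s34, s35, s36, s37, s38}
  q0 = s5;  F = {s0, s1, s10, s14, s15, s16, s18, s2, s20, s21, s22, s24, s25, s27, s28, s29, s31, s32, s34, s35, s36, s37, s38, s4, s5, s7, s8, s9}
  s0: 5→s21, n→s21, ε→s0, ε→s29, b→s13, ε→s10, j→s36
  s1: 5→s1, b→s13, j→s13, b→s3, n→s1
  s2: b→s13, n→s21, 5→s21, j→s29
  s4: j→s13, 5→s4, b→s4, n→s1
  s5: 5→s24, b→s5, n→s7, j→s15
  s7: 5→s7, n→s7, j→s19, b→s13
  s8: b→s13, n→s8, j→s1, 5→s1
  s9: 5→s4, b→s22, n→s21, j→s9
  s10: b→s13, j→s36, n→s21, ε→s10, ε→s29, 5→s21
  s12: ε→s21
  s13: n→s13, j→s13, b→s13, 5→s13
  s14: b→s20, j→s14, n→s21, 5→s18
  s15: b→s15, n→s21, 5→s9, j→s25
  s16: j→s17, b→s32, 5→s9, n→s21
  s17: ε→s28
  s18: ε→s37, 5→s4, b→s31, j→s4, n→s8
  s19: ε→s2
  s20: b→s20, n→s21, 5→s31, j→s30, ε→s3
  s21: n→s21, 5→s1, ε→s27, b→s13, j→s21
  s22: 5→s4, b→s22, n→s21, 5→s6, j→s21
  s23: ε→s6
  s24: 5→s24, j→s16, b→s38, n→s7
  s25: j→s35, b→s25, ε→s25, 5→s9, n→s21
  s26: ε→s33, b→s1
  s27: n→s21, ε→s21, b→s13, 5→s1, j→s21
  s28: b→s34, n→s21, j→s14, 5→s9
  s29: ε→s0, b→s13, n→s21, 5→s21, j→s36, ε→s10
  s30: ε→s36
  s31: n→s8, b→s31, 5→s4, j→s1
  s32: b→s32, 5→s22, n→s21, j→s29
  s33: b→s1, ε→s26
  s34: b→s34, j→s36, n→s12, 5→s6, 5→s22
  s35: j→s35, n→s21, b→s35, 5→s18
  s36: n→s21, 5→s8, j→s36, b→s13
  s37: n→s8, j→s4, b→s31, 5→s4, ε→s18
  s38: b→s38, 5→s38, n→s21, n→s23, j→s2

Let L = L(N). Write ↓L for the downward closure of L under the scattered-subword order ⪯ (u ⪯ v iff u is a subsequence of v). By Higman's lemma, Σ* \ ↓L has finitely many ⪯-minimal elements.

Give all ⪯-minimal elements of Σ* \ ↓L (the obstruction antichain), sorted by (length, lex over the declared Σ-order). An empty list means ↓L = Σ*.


|Q|=39, |F|=28, |δ|=142 (20 ε).
min D↑ (25 st, q0=0, F={5}): 0:n→1,j→2,b→0,5→3 1:n→1,j→4,b→5,5→1 2:n→6,j→7,b→2,5→8 3:n→1,j→9,b→10,5→3 4:n→6,j→11,b→5,5→6 5:n→5,j→5,b→5,5→5 6:n→6,j→6,b→5,5→12 7:n→6,j→13,b→7,5→8 8:n→6,j→8,b→14,5→15 9:n→6,j→16,b→17,5→8 10:n→6,j→4,b→10,5→10 11:n→6,j→18,b→5,5→6 12:n→12,j→5,b→5,5→12 13:n→6,j→13,b→13,5→19 14:n→6,j→6,b→14,5→15 15:n→12,j→5,b→15,5→15 16:n→6,j→20,b→21,5→8 17:n→6,j→11,b→17,5→14 18:n→6,j→18,b→5,5→22 19:n→22,j→15,b→23,5→15 20:n→6,j→20,b→24,5→19 21:n→6,j→18,b→21,5→14 22:n→22,j→12,b→5,5→12 23:n→22,j→12,b→23,5→15 24:n→6,j→18,b→24,5→23.
'nb': N↓-sim [36, 16, 2] end={s13,s3} rej; 2/2 del acc.
'jn5j': N↓-sim [36, 31, 7, 3, 1] end={s13} rej; 4/4 single-dels accept.
'j55j': |S_i|=[36, 31, 13, 5, 1] end={s13} ∉↓L; 4/4 deletions ∈↓L.
'5bjb': |S_i|=[36, 32, 22, 12, 2] end={s13,s3} ∉↓L; 4/4 del acc.
'5bn5j': run [36, 32, 22, 9, 3, 1] end={s13} — reject; 5/5 del acc.
'jjj5jj': |S_i|=[36, 31, 26, 18, 9, 4, 1] end={s13} rej; 6/6 del acc.
6 words, ⪯-incomp.

Antichain: [nb, jn5j, j55j, 5bjb, 5bn5j, jjj5jj].


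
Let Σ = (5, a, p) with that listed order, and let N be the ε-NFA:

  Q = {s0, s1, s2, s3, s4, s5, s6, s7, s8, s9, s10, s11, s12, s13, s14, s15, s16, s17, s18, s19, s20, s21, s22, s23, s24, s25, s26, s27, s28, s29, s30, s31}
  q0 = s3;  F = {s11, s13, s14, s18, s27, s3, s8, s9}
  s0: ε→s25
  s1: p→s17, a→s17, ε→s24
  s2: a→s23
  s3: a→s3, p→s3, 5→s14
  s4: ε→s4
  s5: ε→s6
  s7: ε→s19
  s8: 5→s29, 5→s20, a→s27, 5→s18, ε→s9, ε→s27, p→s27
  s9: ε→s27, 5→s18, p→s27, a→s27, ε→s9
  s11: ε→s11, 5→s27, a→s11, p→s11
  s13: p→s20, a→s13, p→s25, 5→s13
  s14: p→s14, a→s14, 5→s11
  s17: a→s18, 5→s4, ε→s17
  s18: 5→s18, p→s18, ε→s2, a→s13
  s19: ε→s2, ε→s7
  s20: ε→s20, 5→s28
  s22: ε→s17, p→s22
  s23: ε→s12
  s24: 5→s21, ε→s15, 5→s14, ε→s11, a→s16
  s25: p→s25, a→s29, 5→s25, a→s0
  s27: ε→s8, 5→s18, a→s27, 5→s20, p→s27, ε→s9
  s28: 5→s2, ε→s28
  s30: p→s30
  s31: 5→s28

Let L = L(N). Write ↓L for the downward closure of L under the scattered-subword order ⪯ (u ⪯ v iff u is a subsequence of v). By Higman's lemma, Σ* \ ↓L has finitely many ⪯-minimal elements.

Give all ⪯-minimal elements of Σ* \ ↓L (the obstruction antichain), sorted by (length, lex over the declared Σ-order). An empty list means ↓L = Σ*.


min(Σ*\↓L) = [5555ap].

|Q|=32, |F|=8, |δ|=67 (22 ε).
min D↑ (7 st, q0=0, F={6}): 0:5→1,a→0,p→0 1:5→2,a→1,p→1 2:5→3,a→2,p→2 3:5→4,a→3,p→3 4:5→4,a→5,p→4 5:5→5,a→5,p→6 6:5→6,a→6,p→6 [Hopcroft].
'5555ap': run [16, 15, 14, 13, 10, 9, 8] end={s0,s12,s2,s20,s23,s25,s28,s29} — reject; 6/6 deletions ∈↓L.
1 minimals (antichain).


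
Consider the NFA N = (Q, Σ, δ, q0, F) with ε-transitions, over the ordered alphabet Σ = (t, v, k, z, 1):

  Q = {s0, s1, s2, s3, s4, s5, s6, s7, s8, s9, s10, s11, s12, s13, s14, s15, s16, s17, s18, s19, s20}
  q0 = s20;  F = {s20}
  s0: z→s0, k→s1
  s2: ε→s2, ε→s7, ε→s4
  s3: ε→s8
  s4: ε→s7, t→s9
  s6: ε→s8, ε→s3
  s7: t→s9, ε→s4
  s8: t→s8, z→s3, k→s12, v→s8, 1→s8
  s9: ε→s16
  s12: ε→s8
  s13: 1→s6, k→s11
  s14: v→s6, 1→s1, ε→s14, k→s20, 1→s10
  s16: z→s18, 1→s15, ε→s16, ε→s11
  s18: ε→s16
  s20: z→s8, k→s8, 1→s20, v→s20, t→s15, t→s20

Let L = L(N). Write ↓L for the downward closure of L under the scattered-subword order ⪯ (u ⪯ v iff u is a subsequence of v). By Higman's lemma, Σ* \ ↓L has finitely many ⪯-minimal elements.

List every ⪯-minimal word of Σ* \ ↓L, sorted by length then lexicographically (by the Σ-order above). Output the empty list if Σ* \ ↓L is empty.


Antichain: [k, z].

|Q|=21, |F|=1, |δ|=37 (14 ε).
min D↑ (2 st, q0=0, F={1}): 0:t→0,v→0,k→1,z→1,1→0 1:t→1,v→1,k→1,z→1,1→1 [Hopcroft].
'k': N↓-sim [5, 3] end={s12,s3,s8} rej; 1/1 del acc.
'z': run [5, 3] end={s12,s3,s8} rej; 1/1 del acc.
2 minimals (antichain).


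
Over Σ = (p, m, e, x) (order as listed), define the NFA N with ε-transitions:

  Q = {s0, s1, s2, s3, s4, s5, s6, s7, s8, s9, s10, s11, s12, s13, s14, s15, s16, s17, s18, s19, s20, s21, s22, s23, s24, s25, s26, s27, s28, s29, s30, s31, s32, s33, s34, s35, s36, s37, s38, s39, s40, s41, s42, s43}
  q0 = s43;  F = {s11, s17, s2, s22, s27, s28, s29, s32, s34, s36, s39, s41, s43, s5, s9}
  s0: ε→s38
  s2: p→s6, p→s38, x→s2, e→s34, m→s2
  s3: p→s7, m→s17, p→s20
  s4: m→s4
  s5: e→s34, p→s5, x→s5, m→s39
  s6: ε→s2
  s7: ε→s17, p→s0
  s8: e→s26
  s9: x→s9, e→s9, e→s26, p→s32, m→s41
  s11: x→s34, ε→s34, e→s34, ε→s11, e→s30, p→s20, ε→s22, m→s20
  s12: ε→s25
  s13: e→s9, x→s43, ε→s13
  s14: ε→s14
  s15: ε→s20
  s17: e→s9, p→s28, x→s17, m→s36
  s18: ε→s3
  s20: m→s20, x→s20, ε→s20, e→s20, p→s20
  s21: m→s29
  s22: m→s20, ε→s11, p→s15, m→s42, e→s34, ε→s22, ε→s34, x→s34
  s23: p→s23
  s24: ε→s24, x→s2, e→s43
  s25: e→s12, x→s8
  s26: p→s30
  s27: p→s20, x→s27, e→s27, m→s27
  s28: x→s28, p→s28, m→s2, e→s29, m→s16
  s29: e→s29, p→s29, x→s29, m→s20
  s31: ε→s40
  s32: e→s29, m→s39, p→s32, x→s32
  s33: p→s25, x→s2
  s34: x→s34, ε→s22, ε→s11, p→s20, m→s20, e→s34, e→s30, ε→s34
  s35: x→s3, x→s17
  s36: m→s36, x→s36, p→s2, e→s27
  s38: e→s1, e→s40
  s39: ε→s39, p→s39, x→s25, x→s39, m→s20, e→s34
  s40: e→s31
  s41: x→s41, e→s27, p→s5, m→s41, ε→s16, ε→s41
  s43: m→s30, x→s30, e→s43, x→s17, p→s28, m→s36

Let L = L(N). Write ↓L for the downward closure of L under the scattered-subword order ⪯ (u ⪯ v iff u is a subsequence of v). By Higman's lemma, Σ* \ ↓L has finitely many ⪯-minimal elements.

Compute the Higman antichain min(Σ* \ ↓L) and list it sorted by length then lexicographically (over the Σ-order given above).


min(Σ*\↓L) = [pem, mep, xepmm].

|Q|=44, |F|=15, |δ|=118 (23 ε).
min D↑ (14 st, q0=0, F={9}): 0:p→1,m→2,e→0,x→3 1:p→1,m→4,e→5,x→1 2:p→4,m→2,e→6,x→2 3:p→1,m→2,e→7,x→3 4:p→4,m→4,e→8,x→4 5:p→5,m→9,e→5,x→5 6:p→9,m→6,e→6,x→6 7:p→10,m→11,e→7,x→7 8:p→9,m→9,e→8,x→8 9:p→9,m→9,e→9,x→9 10:p→10,m→12,e→5,x→10 11:p→13,m→11,e→6,x→11 12:p→12,m→9,e→8,x→12 13:p→13,m→12,e→8,x→13.
'pem': N↓-sim [29, 23, 15, 2] end={s20,s42} — reject; 3/3 del acc.
'mep': N↓-sim [29, 23, 15, 3] end={s15,s20,s30} ∉↓L; 3/3 single-dels accept.
'xepmm': N↓-sim [29, 28, 22, 15, 12, 2] end={s20,s42} — reject; 5/5 del acc.
3 words, ⪯-incomp.


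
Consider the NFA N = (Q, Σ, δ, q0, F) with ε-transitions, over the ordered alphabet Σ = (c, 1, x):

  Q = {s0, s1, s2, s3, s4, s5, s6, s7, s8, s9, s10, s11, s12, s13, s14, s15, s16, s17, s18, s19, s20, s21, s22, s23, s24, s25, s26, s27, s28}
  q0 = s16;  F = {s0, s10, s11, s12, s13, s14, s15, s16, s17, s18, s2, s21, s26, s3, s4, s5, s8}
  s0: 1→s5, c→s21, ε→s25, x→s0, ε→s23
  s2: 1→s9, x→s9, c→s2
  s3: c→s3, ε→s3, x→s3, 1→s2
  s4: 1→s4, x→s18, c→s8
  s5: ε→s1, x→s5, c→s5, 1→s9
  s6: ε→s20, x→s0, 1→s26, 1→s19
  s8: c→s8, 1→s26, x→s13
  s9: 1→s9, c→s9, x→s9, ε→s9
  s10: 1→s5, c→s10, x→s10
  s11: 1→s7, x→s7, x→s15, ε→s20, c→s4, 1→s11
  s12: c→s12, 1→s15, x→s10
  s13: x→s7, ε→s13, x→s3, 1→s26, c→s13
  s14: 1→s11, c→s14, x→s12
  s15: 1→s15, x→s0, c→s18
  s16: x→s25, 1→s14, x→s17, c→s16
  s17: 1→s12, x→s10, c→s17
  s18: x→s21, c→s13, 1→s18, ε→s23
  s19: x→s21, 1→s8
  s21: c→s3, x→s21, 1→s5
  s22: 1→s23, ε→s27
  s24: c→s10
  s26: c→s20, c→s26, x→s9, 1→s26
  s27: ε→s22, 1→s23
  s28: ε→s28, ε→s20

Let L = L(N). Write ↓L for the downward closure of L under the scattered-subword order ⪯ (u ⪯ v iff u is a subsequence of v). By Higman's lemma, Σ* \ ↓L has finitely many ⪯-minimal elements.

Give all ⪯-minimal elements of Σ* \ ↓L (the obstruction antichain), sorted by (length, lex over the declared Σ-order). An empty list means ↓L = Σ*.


|Q|=29, |F|=17, |δ|=80 (13 ε).
min D↑ (18 st, q0=0, F={12}): 0:c→0,1→1,x→2 1:c→1,1→3,x→4 2:c→2,1→4,x→5 3:c→6,1→3,x→7 4:c→4,1→7,x→5 5:c→5,1→8,x→5 6:c→9,1→6,x→10 7:c→10,1→7,x→11 8:c→8,1→12,x→8 9:c→9,1→13,x→14 10:c→14,1→10,x→15 11:c→15,1→8,x→11 12:c→12,1→12,x→12 13:c→13,1→13,x→12 14:c→14,1→13,x→16 15:c→16,1→8,x→15 16:c→16,1→17,x→16 17:c→17,1→12,x→12.
'xx11': |S_i|=[23, 18, 11, 4, 1] end={s9} ∉↓L; 4/4 deletions ∈↓L.
'11cc1x': N↓-sim [23, 21, 18, 14, 10, 4, 1] end={s9} rej; 6/6 deletions ∈↓L.
2 obstructions.

min(Σ*\↓L) = [xx11, 11cc1x].
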